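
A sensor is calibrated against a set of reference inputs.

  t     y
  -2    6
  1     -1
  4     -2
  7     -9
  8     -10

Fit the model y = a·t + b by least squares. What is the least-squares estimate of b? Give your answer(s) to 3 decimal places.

b = 2.335

The normal system XᵀX·[a, b]ᵀ = Xᵀy is [[134, 18]; [18, 5]]·[a, b]ᵀ = [-164, -16]ᵀ.
Eliminating b: 5·(row 1) − 18·(row 2) gives 346·a = 5·(-164) − 18·(-16) = -532, so a = -266/173.
Then b = ((-16) − 18·(-266/173))/5 = 404/173.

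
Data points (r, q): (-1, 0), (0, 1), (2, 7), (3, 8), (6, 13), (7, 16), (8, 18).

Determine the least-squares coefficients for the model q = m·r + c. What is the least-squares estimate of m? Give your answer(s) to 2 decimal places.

m = 1.99

Sums needed: Σr·r = 163, Σr = 25, Σ1 = 7.
And Σr·q = 372, Σq = 63.
Normal equations: [[163, 25]; [25, 7]]·[m, c]ᵀ = [372, 63]ᵀ.
Determinant 163·7 − 25² = 516.
m = (372·7 − 25·63)/516 = 343/172; c = (163·63 − 25·372)/516 = 323/172.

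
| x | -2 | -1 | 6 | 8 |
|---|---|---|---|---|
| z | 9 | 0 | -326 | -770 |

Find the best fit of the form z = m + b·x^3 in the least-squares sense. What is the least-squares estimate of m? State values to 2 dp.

m = -2.22

From the data, Σ1 = 4, Σx^3 = 719, Σx^3·x^3 = 308865.
For Aᵀz: Σz = -1087, Σx^3·z = -464728.
AᵀA·[m, b]ᵀ = Aᵀz becomes [[4, 719]; [719, 308865]]·[m, b]ᵀ = [-1087, -464728]ᵀ.
Δ = 4·308865 − 719² = 718499.
m = ((-1087)·308865 − 719·(-464728))/718499 = -1596823/718499; b = (4·(-464728) − 719·(-1087))/718499 = -1077359/718499.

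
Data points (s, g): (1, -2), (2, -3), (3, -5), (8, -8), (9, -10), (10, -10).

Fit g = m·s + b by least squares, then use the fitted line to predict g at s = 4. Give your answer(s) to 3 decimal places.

The normal system AᵀA·[m, b]ᵀ = Aᵀg is [[259, 33]; [33, 6]]·[m, b]ᵀ = [-277, -38]ᵀ.
Δ = 259·6 − 33² = 465.
m = ((-277)·6 − 33·(-38))/465 = -136/155; b = (259·(-38) − 33·(-277))/465 = -701/465.
At s = 4: ĝ = (-136/155)·(4) + (-701/465)·(1) = -2333/465.

ĝ = -5.017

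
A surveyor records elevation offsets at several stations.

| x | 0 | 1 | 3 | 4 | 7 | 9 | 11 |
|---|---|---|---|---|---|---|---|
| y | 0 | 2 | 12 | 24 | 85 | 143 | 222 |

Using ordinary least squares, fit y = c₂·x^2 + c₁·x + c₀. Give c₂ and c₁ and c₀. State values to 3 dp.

Sums needed: Σx^2·x^2 = 23941, Σx^2·x = 2495, Σx^2 = 277, Σx·x = 277, Σx = 35, Σ1 = 7.
Moment sums: Σx^2·y = 43104, Σx·y = 4458, Σy = 488.
AᵀA·[c₂, c₁, c₀]ᵀ = Aᵀy becomes [[23941, 2495, 277]; [2495, 277, 35]; [277, 35, 7]]·[c₂, c₁, c₀]ᵀ = [43104, 4458, 488]ᵀ.
Inverting the 3×3 Gram matrix, [c₂, c₁, c₀]ᵀ = [109037/53568, -126773/53568, 26785/26784]ᵀ.

c₂ = 2.035, c₁ = -2.367, c₀ = 1.000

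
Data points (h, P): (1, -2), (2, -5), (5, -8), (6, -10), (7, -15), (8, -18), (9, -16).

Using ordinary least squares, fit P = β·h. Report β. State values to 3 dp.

Normal-equation sums: Σh·h = 260.
For MᵀP: Σh·P = -505.
So MᵀM·[β]ᵀ = MᵀP: [[260]]·[β]ᵀ = [-505]ᵀ.
β = (-505)/260 = -1.94231.

β = -1.942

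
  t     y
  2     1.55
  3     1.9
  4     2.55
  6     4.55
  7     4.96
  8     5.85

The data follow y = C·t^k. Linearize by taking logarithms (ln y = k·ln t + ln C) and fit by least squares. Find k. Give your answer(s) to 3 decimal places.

k = 1.016

Taking logs, ln y = k·ln t + ln C, so regress ln y on ln t.
Σln t = 8.9952, Σ(ln t)² = 14.9303, Σln y = 6.8992, Σln t·ln y = 11.8108.
Equations: 14.9303·k + 8.9952·ln C = 11.8108;  8.9952·k + 6·ln C = 6.8992.
Slope k = (n·Σln t·ln y − Σln t·Σln y)/(n·Σ(ln t)² − (Σln t)²) = (6·11.8108 − 8.9952·6.8992)/8.6686 = 1.01579; ln C = (Σln y − k·Σln t)/n = -0.37300.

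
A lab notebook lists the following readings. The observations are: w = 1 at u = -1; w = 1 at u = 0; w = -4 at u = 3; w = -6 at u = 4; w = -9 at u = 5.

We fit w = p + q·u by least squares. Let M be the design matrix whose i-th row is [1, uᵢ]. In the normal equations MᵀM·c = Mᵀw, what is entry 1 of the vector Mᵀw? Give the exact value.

-17

Entry 1 ↔ basis 1, so (Mᵀw)_{1} = Σᵢ wᵢ = (1)·(1) + (1)·(1) + (1)·(-4) + (1)·(-6) + (1)·(-9) = -17.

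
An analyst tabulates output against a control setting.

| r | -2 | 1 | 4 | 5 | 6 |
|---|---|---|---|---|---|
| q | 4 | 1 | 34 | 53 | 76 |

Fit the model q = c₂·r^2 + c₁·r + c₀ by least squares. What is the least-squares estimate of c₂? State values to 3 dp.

Entries of AᵀA: Σr^2·r^2 = 2194, Σr^2·r = 398, Σr^2 = 82, Σr·r = 82, Σr = 14, Σ1 = 5.
For Aᵀq: Σr^2·q = 4622, Σr·q = 850, Σq = 168.
Inverting the 3×3 Gram matrix, [c₂, c₁, c₀]ᵀ = [2, 1, -2]ᵀ.

c₂ = 2.000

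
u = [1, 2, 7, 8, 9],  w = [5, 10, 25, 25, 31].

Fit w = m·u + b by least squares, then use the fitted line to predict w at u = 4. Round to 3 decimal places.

ŵ = 14.974

Normal-equation sums: Σu·u = 199, Σu = 27, Σ1 = 5.
For Mᵀw: Σu·w = 679, Σw = 96.
Normal equations: [[199, 27]; [27, 5]]·[m, b]ᵀ = [679, 96]ᵀ.
Δ = 199·5 − 27² = 266.
m = (679·5 − 27·96)/266 = 803/266; b = (199·96 − 27·679)/266 = 771/266.
At u = 4: ŵ = (803/266)·(4) + (771/266)·(1) = 569/38.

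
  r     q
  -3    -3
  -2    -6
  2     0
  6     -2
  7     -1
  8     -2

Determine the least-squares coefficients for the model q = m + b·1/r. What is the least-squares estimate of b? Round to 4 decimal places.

Entries of XᵀX: Σ1 = 6, Σ1/r = 17/168, Σ1/r·1/r = 19049/28224.
Right-hand side: Σq = -14, Σ1/r·q = 275/84.
So XᵀX·[m, b]ᵀ = Xᵀq: [[6, 17/168]; [17/168, 19049/28224]]·[m, b]ᵀ = [-14, 275/84]ᵀ.
Determinant 6·(19049/28224) − (17/168)² = 114005/28224.
m = ((-14)·(19049/28224) − (17/168)·(275/84))/(114005/28224) = -276036/114005; b = (6·(275/84) − (17/168)·(-14))/(114005/28224) = 594384/114005.

b = 5.2137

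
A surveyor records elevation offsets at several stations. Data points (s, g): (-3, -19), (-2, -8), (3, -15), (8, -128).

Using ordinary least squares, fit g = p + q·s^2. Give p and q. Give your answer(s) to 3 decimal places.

With design matrix A, AᵀA = [[4, 86]; [86, 4274]] and Aᵀg = [-170, -8530]ᵀ.
Δ = 4·4274 − 86² = 9700.
p = ((-170)·4274 − 86·(-8530))/9700 = 70/97; q = (4·(-8530) − 86·(-170))/9700 = -195/97.

p = 0.722, q = -2.010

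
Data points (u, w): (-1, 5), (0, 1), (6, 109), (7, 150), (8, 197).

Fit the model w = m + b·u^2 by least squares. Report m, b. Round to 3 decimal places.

The normal system AᵀA·[m, b]ᵀ = Aᵀw is [[5, 150]; [150, 7794]]·[m, b]ᵀ = [462, 23887]ᵀ.
det = 5·7794 − 150² = 16470.
m = (462·7794 − 150·23887)/16470 = 2963/2745; b = (5·23887 − 150·462)/16470 = 10027/3294.

m = 1.079, b = 3.044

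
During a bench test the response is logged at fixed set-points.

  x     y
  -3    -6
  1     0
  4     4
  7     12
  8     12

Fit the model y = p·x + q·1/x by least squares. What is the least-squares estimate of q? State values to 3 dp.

q = -1.441

From the data, Σx·x = 139, Σx·1/x = 5, Σ1/x·1/x = 34141/28224.
And Σx·y = 214, Σ1/x·y = 87/14.
Normal equations: [[139, 5]; [5, 34141/28224]]·[p, q]ᵀ = [214, 87/14]ᵀ.
Eliminating q: (34141/28224)·(row 1) − 5·(row 2) gives (4039999/28224)·p = (34141/28224)·214 − 5·(87/14) = 3214607/14112, so p = 6429214/4039999.
Then q = ((87/14) − 5·(6429214/4039999))/(34141/28224) = -5820192/4039999.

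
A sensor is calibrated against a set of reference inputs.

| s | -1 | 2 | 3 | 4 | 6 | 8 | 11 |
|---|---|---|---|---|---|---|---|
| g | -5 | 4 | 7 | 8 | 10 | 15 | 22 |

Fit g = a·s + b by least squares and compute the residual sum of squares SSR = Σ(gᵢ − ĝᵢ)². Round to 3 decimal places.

SSR = 10.469

Setting ∂/∂a … = 0 gives: 251·a + 33·b = 488;  33·a + 7·b = 61.
(Σs·s = 251, Σs = 33, Σ1 = 7, Σs·g = 488, Σg = 61.)
Eliminating b: 7·(row 1) − 33·(row 2) gives 668·a = 7·488 − 33·61 = 1403, so a = 1403/668.
Then b = (61 − 33·(1403/668))/7 = -793/668.
Residuals: -286/167, 659/668, 315/167, 525/668, -945/668, -411/668, 14/167; SSR = 6993/668.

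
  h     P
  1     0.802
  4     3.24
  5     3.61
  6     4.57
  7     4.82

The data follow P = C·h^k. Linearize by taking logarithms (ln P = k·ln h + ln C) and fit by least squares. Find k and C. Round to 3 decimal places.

Taking logs, ln P = k·ln h + ln C, so regress ln P on ln h.
Σln h = 6.7334, Σ(ln h)² = 11.5091, Σln P = 5.3309, Σln h·ln P = 9.4788.
Equations: 11.5091·k + 6.7334·ln C = 9.4788;  6.7334·k + 5·ln C = 5.3309.
Slope k = (n·Σln h·ln P − Σln h·Σln P)/(n·Σ(ln h)² − (Σln h)²) = (5·9.4788 − 6.7334·5.3309)/12.2067 = 0.94202; ln C = (Σln P − k·Σln h)/n = -0.20241, so C = exp(-0.20241) = 0.81676.

k = 0.942, C = 0.817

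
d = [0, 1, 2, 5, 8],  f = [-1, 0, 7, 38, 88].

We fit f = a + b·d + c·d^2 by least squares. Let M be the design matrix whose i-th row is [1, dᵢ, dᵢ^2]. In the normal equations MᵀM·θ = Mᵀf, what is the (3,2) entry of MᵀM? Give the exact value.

Row 3 ↔ basis d^2, column 2 ↔ basis d, so (MᵀM)_{3,2} = Σᵢ (d^2)·(d) = (0)·(0) + (1)·(1) + (4)·(2) + (25)·(5) + (64)·(8) = 646.

646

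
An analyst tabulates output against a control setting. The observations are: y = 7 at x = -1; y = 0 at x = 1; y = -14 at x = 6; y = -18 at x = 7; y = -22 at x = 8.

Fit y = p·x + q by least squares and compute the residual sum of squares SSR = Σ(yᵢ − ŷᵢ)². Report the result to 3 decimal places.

SSR = 1.975

The normal equations are: 151·p + 21·q = -393;  21·p + 5·q = -47.
Δ = 151·5 − 21² = 314.
p = ((-393)·5 − 21·(-47))/314 = -489/157; q = (151·(-47) − 21·(-393))/314 = 578/157.
Residuals: 32/157, -89/157, 158/157, 19/157, -120/157; SSR = 310/157.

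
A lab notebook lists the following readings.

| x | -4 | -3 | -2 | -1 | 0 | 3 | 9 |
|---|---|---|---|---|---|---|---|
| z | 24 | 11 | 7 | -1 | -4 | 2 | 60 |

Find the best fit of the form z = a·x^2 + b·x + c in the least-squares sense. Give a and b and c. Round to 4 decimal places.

Setting ∂/∂a … = 0 gives: 6996·a + 656·b + 120·c = 5388;  656·a + 120·b + 2·c = 404;  120·a + 2·b + 7·c = 99.
(Σx^2·x^2 = 6996, Σx^2·x = 656, Σx^2 = 120, Σx·x = 120, Σx = 2, Σ1 = 7, Σx^2·z = 5388, Σx·z = 404, Σz = 99.)
Inverting the 3×3 Gram matrix, [a, b, c]ᵀ = [90653/88949, -384177/177898, -241176/88949]ᵀ.

a = 1.0192, b = -2.1595, c = -2.7114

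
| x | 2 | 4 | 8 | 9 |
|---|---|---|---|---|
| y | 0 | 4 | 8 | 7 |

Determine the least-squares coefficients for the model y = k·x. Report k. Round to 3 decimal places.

k = 0.867

The normal system MᵀM·[k]ᵀ = Mᵀy is [[165]]·[k]ᵀ = [143]ᵀ.
Hence k = 143 / 165 ≈ 0.866667.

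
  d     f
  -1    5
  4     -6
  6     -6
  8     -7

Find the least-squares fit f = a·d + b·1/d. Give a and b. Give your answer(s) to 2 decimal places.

XᵀX·[a, b]ᵀ = Xᵀf reads: 117·a + 4·b = -121;  4·a + (637/576)·b = -67/8.
det = 117·(637/576) − 4² = 7257/64.
a = ((-121)·(637/576) − 4·(-67/8))/(7257/64) = -57781/65313; b = (117·(-67/8) − 4·(-121))/(7257/64) = -31736/7257.

a = -0.88, b = -4.37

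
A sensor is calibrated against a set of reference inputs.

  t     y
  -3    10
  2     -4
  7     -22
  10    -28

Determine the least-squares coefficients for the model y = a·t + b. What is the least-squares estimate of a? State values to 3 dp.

AᵀA·[a, b]ᵀ = Aᵀy reads: 162·a + 16·b = -472;  16·a + 4·b = -44.
Eliminating b: 4·(row 1) − 16·(row 2) gives 392·a = 4·(-472) − 16·(-44) = -1184, so a = -148/49.
Then b = ((-44) − 16·(-148/49))/4 = 53/49.

a = -3.020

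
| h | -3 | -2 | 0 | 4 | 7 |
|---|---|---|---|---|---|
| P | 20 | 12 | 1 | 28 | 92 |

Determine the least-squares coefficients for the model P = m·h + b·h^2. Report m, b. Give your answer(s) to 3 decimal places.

Normal-equation sums: Σh·h = 78, Σh·h^2 = 372, Σh^2·h^2 = 2754.
Right-hand side: Σh·P = 672, Σh^2·P = 5184.
So AᵀA·[m, b]ᵀ = AᵀP: [[78, 372]; [372, 2754]]·[m, b]ᵀ = [672, 5184]ᵀ.
Eliminating b: 2754·(row 1) − 372·(row 2) gives 76428·m = 2754·672 − 372·5184 = -77760, so m = -2160/2123.
Then b = (5184 − 372·(-2160/2123))/2754 = 4288/2123.

m = -1.017, b = 2.020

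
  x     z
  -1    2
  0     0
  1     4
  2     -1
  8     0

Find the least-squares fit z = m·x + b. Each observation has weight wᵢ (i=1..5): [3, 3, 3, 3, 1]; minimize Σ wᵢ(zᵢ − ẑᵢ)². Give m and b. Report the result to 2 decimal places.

From the data, Σwᵢ·x·x = 82, Σwᵢ·x = 14, Σwᵢ·1 = 13.
Moment sums: Σwᵢ·x·z = 0, Σwᵢ·z = 15.
MᵀWM·[m, b]ᵀ = MᵀWz becomes [[82, 14]; [14, 13]]·[m, b]ᵀ = [0, 15]ᵀ.
Eliminating b: 13·(row 1) − 14·(row 2) gives 870·m = 13·0 − 14·15 = -210, so m = -7/29.
Then b = (15 − 14·(-7/29))/13 = 41/29.

m = -0.24, b = 1.41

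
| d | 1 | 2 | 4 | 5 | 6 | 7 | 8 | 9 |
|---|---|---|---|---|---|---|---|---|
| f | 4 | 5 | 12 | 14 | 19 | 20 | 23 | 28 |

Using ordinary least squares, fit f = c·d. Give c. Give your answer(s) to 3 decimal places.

c = 2.978

Forming AᵀA = [[276]] and Aᵀf = [822]ᵀ gives AᵀA·[c]ᵀ = Aᵀf.
Hence c = 822 / 276 ≈ 2.97826.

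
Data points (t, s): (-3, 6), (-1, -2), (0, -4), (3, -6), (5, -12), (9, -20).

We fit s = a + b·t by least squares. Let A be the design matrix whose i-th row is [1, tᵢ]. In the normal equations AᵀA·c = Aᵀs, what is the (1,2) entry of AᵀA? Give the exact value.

Row 1 ↔ basis 1, column 2 ↔ basis t, so (AᵀA)_{1,2} = Σᵢ t = (1)·(-3) + (1)·(-1) + (1)·(0) + (1)·(3) + (1)·(5) + (1)·(9) = 13.

13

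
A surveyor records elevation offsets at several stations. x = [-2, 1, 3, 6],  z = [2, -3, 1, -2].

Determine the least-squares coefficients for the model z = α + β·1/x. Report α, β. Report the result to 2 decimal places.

α = 0.27, β = -3.07

Normal-equation sums: Σ1 = 4, Σ1/x = 1, Σ1/x·1/x = 25/18.
Moment sums: Σz = -2, Σ1/x·z = -4.
Δ = 4·(25/18) − 1² = 41/9.
α = ((-2)·(25/18) − 1·(-4))/(41/9) = 11/41; β = (4·(-4) − 1·(-2))/(41/9) = -126/41.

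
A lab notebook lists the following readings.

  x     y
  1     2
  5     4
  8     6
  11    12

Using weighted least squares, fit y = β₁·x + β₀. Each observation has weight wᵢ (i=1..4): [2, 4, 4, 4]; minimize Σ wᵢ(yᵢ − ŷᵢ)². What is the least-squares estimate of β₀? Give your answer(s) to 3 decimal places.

The normal system MᵀWM·[β₁, β₀]ᵀ = MᵀWy is [[842, 98]; [98, 14]]·[β₁, β₀]ᵀ = [804, 92]ᵀ.
Δ = 842·14 − 98² = 2184.
β₁ = (804·14 − 98·92)/2184 = 40/39; β₀ = (842·92 − 98·804)/2184 = -166/273.

β₀ = -0.608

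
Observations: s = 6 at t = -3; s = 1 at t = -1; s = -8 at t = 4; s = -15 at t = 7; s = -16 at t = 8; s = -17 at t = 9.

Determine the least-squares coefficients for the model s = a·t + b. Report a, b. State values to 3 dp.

a = -1.944, b = -0.392

XᵀX·[a, b]ᵀ = Xᵀs reads: 220·a + 24·b = -437;  24·a + 6·b = -49.
(Σt·t = 220, Σt = 24, Σ1 = 6, Σt·s = -437, Σs = -49.)
Δ = 220·6 − 24² = 744.
a = ((-437)·6 − 24·(-49))/744 = -241/124; b = (220·(-49) − 24·(-437))/744 = -73/186.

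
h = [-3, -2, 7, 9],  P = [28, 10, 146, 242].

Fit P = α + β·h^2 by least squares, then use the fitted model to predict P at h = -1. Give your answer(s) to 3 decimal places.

P̂ = 2.442

Compute the Gram sums: Σ1 = 4, Σh^2 = 143, Σh^2·h^2 = 9059.
And ΣP = 426, Σh^2·P = 27048.
So MᵀM·[α, β]ᵀ = MᵀP: [[4, 143]; [143, 9059]]·[α, β]ᵀ = [426, 27048]ᵀ.
Eliminating β: 9059·(row 1) − 143·(row 2) gives 15787·α = 9059·426 − 143·27048 = -8730, so α = -8730/15787.
Then β = (27048 − 143·(-8730/15787))/9059 = 47274/15787.
At h = -1: P̂ = (-8730/15787)·(1) + (47274/15787)·(1) = 38544/15787.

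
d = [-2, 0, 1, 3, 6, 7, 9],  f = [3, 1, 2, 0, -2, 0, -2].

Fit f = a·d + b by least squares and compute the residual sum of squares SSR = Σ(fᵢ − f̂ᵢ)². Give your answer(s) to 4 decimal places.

SSR = 4.3450

AᵀA·[a, b]ᵀ = Aᵀf reads: 180·a + 24·b = -34;  24·a + 7·b = 2.
det = 180·7 − 24² = 684.
a = ((-34)·7 − 24·2)/684 = -143/342; b = (180·2 − 24·(-34))/684 = 98/57.
Residuals: 4/9, -41/57, 239/342, -53/114, -23/19, 413/342, 5/114; SSR = 743/171.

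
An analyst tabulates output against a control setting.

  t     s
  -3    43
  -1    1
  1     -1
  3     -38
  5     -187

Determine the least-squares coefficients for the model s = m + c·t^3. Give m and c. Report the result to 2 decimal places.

m = 1.23, c = -1.51

From the data, Σ1 = 5, Σt^3 = 125, Σt^3·t^3 = 17085.
For Mᵀs: Σs = -182, Σt^3·s = -25564.
So MᵀM·[m, c]ᵀ = Mᵀs: [[5, 125]; [125, 17085]]·[m, c]ᵀ = [-182, -25564]ᵀ.
Determinant 5·17085 − 125² = 69800.
m = ((-182)·17085 − 125·(-25564))/69800 = 8603/6980; c = (5·(-25564) − 125·(-182))/69800 = -10507/6980.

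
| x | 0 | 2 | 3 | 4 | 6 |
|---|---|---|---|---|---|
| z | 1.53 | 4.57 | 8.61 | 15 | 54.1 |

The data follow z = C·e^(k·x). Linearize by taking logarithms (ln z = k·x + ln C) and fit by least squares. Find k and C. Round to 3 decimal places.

k = 0.594, C = 1.457

Taking logs, ln z = k·x + ln C, so regress ln z on x.
XᵀX = [[65.0000, 15.0000]; [15.0000, 5]], rhs = [44.2750, 10.7966]ᵀ  (here Σx = 15.0000, Σ(x)² = 65.0000, Σln z = 10.7966, Σx·ln z = 44.2750).
Δ = 65.0000·5 − (15.0000)² = 100.0000; k = (44.2750·5 − 15.0000·10.7966)/100.0000 = 0.59426, ln C = (65.0000·10.7966 − 15.0000·44.2750)/100.0000 = 0.37653, so C = exp(0.37653) = 1.45722.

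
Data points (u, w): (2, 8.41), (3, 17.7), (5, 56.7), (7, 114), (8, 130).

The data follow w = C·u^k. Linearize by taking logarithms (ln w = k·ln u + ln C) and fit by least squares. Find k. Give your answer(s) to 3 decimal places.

k = 2.045

Linearized form: ln w = k·ln u + ln C. From the 5 transformed points,
Σln u = 7.4265, Σ(ln u)² = 12.3883, Σln w = 18.6445, Σln u·ln w = 30.4695.
Normal system: [[12.3883, 7.4265]; [7.4265, 5]]·[k, ln C]ᵀ = [30.4695, 18.6445]ᵀ.
Δ = 12.3883·5 − (7.4265)² = 6.7880; k = (30.4695·5 − 7.4265·18.6445)/6.7880 = 2.04522, ln C = (12.3883·18.6445 − 7.4265·30.4695)/6.7880 = 0.69112.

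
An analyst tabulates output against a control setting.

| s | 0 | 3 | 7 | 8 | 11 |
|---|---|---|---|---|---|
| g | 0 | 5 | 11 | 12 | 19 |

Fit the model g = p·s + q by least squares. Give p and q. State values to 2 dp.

Forming AᵀA = [[243, 29]; [29, 5]] and Aᵀg = [397, 47]ᵀ gives AᵀA·[p, q]ᵀ = Aᵀg.
Eliminating q: 5·(row 1) − 29·(row 2) gives 374·p = 5·397 − 29·47 = 622, so p = 311/187.
Then q = (47 − 29·(311/187))/5 = -46/187.

p = 1.66, q = -0.25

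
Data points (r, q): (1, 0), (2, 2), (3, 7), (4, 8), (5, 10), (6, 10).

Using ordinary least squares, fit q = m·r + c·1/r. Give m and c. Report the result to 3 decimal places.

m = 1.956, c = -1.835

With design matrix A, AᵀA = [[91, 6]; [6, 5369/3600]] and Aᵀq = [167, 9]ᵀ.
Eliminating c: (5369/3600)·(row 1) − 6·(row 2) gives (358979/3600)·m = (5369/3600)·167 − 6·9 = 702223/3600, so m = 702223/358979.
Then c = (9 − 6·(702223/358979))/(5369/3600) = -658800/358979.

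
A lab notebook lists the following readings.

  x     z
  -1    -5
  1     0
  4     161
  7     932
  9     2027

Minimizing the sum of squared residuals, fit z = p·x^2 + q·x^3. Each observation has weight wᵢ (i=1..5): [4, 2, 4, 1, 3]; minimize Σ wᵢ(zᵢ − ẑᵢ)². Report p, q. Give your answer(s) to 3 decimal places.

Compute the Gram sums: Σwᵢ·x^2·x^2 = 23114, Σwᵢ·x^2·x^3 = 198048, Σwᵢ·x^3·x^3 = 1728362.
Right-hand side: Σwᵢ·x^2·z = 548513, Σwᵢ·x^3·z = 4793961.
So AᵀWA·[p, q]ᵀ = AᵀWz: [[23114, 198048]; [198048, 1728362]]·[p, q]ᵀ = [548513, 4793961]ᵀ.
det = 23114·1728362 − 198048² = 726348964.
p = (548513·1728362 − 198048·4793961)/726348964 = -702681211/363174482; q = (23114·4793961 − 198048·548513)/726348964 = 1087855965/363174482.

p = -1.935, q = 2.995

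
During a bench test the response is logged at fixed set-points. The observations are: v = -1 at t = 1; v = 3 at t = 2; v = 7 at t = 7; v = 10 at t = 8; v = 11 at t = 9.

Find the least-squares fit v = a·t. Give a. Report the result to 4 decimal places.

a = 1.1709

Entries of MᵀM: Σt·t = 199.
Moment sums: Σt·v = 233.
a = 233/199 = 1.17085.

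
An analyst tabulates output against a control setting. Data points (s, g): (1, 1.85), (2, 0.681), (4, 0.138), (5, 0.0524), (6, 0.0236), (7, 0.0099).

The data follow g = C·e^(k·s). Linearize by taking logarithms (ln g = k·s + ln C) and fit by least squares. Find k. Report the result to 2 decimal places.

Taking logs, ln g = k·s + ln C, so regress ln g on s.
Over the data: Σs = 25.0000, Σ(s)² = 131.0000, Σln g = -13.0601, Σs·ln g = -77.6050.
Normal system: [[131.0000, 25.0000]; [25.0000, 6]]·[k, ln C]ᵀ = [-77.6050, -13.0601]ᵀ.
Δ = 131.0000·6 − (25.0000)² = 161.0000; k = (-77.6050·6 − 25.0000·-13.0601)/161.0000 = -0.86415, ln C = (131.0000·-13.0601 − 25.0000·-77.6050)/161.0000 = 1.42394.

k = -0.86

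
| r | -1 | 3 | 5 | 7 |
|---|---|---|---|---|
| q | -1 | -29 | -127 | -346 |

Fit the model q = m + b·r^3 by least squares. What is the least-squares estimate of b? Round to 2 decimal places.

Entries of MᵀM: Σ1 = 4, Σr^3 = 494, Σr^3·r^3 = 134004.
For Mᵀq: Σq = -503, Σr^3·q = -135335.
MᵀM·[m, b]ᵀ = Mᵀq becomes [[4, 494]; [494, 134004]]·[m, b]ᵀ = [-503, -135335]ᵀ.
Determinant 4·134004 − 494² = 291980.
m = ((-503)·134004 − 494·(-135335))/291980 = -21097/11230; b = (4·(-135335) − 494·(-503))/291980 = -146429/145990.

b = -1.00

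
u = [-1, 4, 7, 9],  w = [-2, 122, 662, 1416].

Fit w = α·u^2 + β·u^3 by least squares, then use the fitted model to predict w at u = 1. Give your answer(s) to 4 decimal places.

Compute the Gram sums: Σu^2·u^2 = 9219, Σu^2·u^3 = 76879, Σu^3·u^3 = 653187.
And Σu^2·w = 149084, Σu^3·w = 1267140.
Normal equations: [[9219, 76879]; [76879, 653187]]·[α, β]ᵀ = [149084, 1267140]ᵀ.
Eliminating β: 653187·(row 1) − 76879·(row 2) gives 111350312·α = 653187·149084 − 76879·1267140 = -36725352, so α = -4590669/13918789.
Then β = (1267140 − 76879·(-4590669/13918789))/653187 = 27541853/13918789.
At u = 1: ŵ = (-4590669/13918789)·(1) + (27541853/13918789)·(1) = 22951184/13918789.

ŵ = 1.6489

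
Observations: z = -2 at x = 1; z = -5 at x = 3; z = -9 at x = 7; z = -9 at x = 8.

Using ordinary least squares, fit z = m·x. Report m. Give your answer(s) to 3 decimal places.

Sums needed: Σx·x = 123.
And Σx·z = -152.
AᵀA·[m]ᵀ = Aᵀz becomes [[123]]·[m]ᵀ = [-152]ᵀ.
Hence m = -152 / 123 ≈ -1.23577.

m = -1.236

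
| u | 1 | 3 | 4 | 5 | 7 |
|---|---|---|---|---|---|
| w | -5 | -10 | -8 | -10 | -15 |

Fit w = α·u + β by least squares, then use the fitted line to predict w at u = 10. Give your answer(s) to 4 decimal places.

ŵ = -18.6000

With design matrix X, XᵀX = [[100, 20]; [20, 5]] and Xᵀw = [-222, -48]ᵀ.
Determinant 100·5 − 20² = 100.
α = ((-222)·5 − 20·(-48))/100 = -3/2; β = (100·(-48) − 20·(-222))/100 = -18/5.
At u = 10: ŵ = (-3/2)·(10) + (-18/5)·(1) = -93/5.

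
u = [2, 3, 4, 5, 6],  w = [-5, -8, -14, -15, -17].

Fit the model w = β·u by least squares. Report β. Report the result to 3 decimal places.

β = -2.967

The normal equations are: 90·β = -267.
(Σu·u = 90, Σu·w = -267.)
β = (-267)/90 = -2.96667.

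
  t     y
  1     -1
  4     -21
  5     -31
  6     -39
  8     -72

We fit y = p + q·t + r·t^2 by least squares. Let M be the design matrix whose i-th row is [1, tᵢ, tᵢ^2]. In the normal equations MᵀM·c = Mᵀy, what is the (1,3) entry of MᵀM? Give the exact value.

Row 1 ↔ basis 1, column 3 ↔ basis t^2, so (MᵀM)_{1,3} = Σᵢ t^2 = (1)·(1) + (1)·(16) + (1)·(25) + (1)·(36) + (1)·(64) = 142.

142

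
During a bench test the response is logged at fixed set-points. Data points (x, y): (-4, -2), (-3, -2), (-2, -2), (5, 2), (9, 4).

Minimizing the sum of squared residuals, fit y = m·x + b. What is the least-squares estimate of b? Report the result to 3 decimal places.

b = -0.492

AᵀA·[m, b]ᵀ = Aᵀy reads: 135·m + 5·b = 64;  5·m + 5·b = 0.
(Σx·x = 135, Σx = 5, Σ1 = 5, Σx·y = 64, Σy = 0.)
Determinant 135·5 − 5² = 650.
m = (64·5 − 5·0)/650 = 32/65; b = (135·0 − 5·64)/650 = -32/65.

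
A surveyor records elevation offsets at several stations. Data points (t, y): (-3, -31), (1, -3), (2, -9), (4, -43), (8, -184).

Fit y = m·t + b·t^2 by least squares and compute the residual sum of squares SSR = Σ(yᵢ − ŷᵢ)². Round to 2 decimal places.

Entries of AᵀA: Σt·t = 94, Σt·t^2 = 558, Σt^2·t^2 = 4450.
And Σt·y = -1572, Σt^2·y = -12782.
So AᵀA·[m, b]ᵀ = Aᵀy: [[94, 558]; [558, 4450]]·[m, b]ᵀ = [-1572, -12782]ᵀ.
det = 94·4450 − 558² = 106936.
m = ((-1572)·4450 − 558·(-12782))/106936 = 34239/26734; b = (94·(-12782) − 558·(-1572))/106936 = -81083/26734.
Residuals: 1855/13367, -16679/13367, 7624/13367, 5405/13367, -1828/13367; SSR = 27853/13367.

SSR = 2.08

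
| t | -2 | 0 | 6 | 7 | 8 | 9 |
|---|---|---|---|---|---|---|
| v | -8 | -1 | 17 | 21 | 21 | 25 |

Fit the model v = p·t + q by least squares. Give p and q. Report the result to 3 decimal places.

From the data, Σt·t = 234, Σt = 28, Σ1 = 6.
And Σt·v = 658, Σv = 75.
Normal equations: [[234, 28]; [28, 6]]·[p, q]ᵀ = [658, 75]ᵀ.
Eliminating q: 6·(row 1) − 28·(row 2) gives 620·p = 6·658 − 28·75 = 1848, so p = 462/155.
Then q = (75 − 28·(462/155))/6 = -437/310.

p = 2.981, q = -1.410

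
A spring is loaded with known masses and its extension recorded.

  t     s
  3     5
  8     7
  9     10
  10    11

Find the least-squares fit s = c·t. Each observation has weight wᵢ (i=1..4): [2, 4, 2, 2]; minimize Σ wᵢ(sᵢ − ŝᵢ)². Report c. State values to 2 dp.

c = 1.03

Compute the Gram sums: Σwᵢ·t·t = 636.
For MᵀWs: Σwᵢ·t·s = 654.
So MᵀWM·[c]ᵀ = MᵀWs: [[636]]·[c]ᵀ = [654]ᵀ.
c = 654/636 = 1.0283.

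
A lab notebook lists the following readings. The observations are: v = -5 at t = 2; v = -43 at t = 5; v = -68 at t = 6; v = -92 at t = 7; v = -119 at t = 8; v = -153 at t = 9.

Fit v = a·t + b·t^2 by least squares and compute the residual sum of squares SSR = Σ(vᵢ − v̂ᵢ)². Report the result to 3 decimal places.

SSR = 10.804

From the data, Σt·t = 259, Σt·t^2 = 1933, Σt^2·t^2 = 14995.
Moment sums: Σt·v = -3606, Σt^2·v = -28060.
Normal equations: [[259, 1933]; [1933, 14995]]·[a, b]ᵀ = [-3606, -28060]ᵀ.
Δ = 259·14995 − 1933² = 147216.
a = ((-3606)·14995 − 1933·(-28060))/147216 = 84005/73608; b = (259·(-28060) − 1933·(-3606))/147216 = -148571/73608.
Residuals: 29117/36804, 64553/36804, -26803/12268, -3333/3067, 9644/9201, 2697/12268; SSR = 397613/36804.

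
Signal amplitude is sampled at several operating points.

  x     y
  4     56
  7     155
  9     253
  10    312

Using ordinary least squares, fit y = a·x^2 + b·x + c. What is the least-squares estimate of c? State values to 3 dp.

From the data, Σx^2·x^2 = 19218, Σx^2·x = 2136, Σx^2 = 246, Σx·x = 246, Σx = 30, Σ1 = 4.
For Mᵀy: Σx^2·y = 60184, Σx·y = 6706, Σy = 776.
Normal equations: [[19218, 2136, 246]; [2136, 246, 30]; [246, 30, 4]]·[a, b, c]ᵀ = [60184, 6706, 776]ᵀ.
Inverting the 3×3 Gram matrix, [a, b, c]ᵀ = [71/22, -167/66, 29/2]ᵀ.

c = 14.500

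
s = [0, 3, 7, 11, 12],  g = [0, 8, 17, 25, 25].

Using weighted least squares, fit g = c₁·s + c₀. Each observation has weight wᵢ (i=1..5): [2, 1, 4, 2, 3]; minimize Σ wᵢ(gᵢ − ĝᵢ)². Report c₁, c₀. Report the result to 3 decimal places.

c₁ = 2.098, c₀ = 1.191

With design matrix X, XᵀWX = [[879, 89]; [89, 12]] and XᵀWg = [1950, 201]ᵀ.
Determinant 879·12 − 89² = 2627.
c₁ = (1950·12 − 89·201)/2627 = 5511/2627; c₀ = (879·201 − 89·1950)/2627 = 3129/2627.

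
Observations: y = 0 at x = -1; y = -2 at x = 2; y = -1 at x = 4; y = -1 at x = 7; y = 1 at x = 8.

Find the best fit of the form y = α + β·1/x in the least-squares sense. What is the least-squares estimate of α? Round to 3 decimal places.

α = -0.597

Setting ∂/∂α … = 0 gives: 5·α + (1/56)·β = -3;  (1/56)·α + (4229/3136)·β = -71/56.
(Σ1 = 5, Σ1/x = 1/56, Σ1/x·1/x = 4229/3136, Σy = -3, Σ1/x·y = -71/56.)
Eliminating β: (4229/3136)·(row 1) − (1/56)·(row 2) gives (2643/392)·α = (4229/3136)·(-3) − (1/56)·(-71/56) = -1577/392, so α = -1577/2643.
Then β = ((-71/56) − (1/56)·(-1577/2643))/(4229/3136) = -2464/2643.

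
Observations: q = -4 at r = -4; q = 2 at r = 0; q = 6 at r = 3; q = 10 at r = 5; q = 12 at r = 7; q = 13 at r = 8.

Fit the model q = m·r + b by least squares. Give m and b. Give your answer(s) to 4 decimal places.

Normal-equation sums: Σr·r = 163, Σr = 19, Σ1 = 6.
And Σr·q = 272, Σq = 39.
Eliminating b: 6·(row 1) − 19·(row 2) gives 617·m = 6·272 − 19·39 = 891, so m = 891/617.
Then b = (39 − 19·(891/617))/6 = 1189/617.

m = 1.4441, b = 1.9271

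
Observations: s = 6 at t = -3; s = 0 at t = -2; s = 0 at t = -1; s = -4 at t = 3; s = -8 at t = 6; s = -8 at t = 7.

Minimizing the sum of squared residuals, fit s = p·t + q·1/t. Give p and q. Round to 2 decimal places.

Sums needed: Σt·t = 108, Σt·1/t = 6, Σ1/t·1/t = 149/98.
And Σt·s = -134, Σ1/t·s = -122/21.
AᵀA·[p, q]ᵀ = Aᵀs becomes [[108, 6]; [6, 149/98]]·[p, q]ᵀ = [-134, -122/21]ᵀ.
Determinant 108·(149/98) − 6² = 6282/49.
p = ((-134)·(149/98) − 6·(-122/21))/(6282/49) = -8275/6282; q = (108·(-122/21) − 6·(-134))/(6282/49) = 1442/1047.

p = -1.32, q = 1.38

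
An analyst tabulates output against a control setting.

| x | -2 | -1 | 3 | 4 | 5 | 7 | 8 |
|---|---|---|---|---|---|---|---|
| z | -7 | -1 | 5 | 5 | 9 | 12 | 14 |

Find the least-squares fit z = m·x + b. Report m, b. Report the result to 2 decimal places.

m = 1.92, b = -1.28

Normal-equation sums: Σx·x = 168, Σx = 24, Σ1 = 7.
For Aᵀz: Σx·z = 291, Σz = 37.
Determinant 168·7 − 24² = 600.
m = (291·7 − 24·37)/600 = 383/200; b = (168·37 − 24·291)/600 = -32/25.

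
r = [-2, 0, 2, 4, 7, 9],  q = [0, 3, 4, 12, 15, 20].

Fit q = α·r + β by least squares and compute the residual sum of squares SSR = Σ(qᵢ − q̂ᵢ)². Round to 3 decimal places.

Setting ∂/∂α … = 0 gives: 154·α + 20·β = 341;  20·α + 6·β = 54.
det = 154·6 − 20² = 524.
α = (341·6 − 20·54)/524 = 483/262; β = (154·54 − 20·341)/524 = 374/131.
Residuals: 109/131, 19/131, -333/131, 232/131, -199/262, 145/262; SSR = 2933/262.

SSR = 11.195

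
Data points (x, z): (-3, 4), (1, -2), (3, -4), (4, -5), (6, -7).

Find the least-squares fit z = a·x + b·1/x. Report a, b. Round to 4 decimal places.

Forming MᵀM = [[71, 5]; [5, 21/16]] and Mᵀz = [-88, -85/12]ᵀ gives MᵀM·[a, b]ᵀ = Mᵀz.
det = 71·(21/16) − 5² = 1091/16.
a = ((-88)·(21/16) − 5·(-85/12))/(1091/16) = -3844/3273; b = (71·(-85/12) − 5·(-88))/(1091/16) = -3020/3273.

a = -1.1745, b = -0.9227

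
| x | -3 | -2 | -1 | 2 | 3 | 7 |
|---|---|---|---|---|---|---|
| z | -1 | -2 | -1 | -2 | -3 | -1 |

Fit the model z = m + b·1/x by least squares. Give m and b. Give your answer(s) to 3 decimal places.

m = -1.776, b = -0.764

Entries of MᵀM: Σ1 = 6, Σ1/x = -6/7, Σ1/x·1/x = 1537/882.
And Σz = -10, Σ1/x·z = 4/21.
Normal equations: [[6, -6/7]; [-6/7, 1537/882]]·[m, b]ᵀ = [-10, 4/21]ᵀ.
Eliminating b: (1537/882)·(row 1) − (-6/7)·(row 2) gives (1429/147)·m = (1537/882)·(-10) − (-6/7)·(4/21) = -7613/441, so m = -7613/4287.
Then b = ((4/21) − (-6/7)·(-7613/4287))/(1537/882) = -1092/1429.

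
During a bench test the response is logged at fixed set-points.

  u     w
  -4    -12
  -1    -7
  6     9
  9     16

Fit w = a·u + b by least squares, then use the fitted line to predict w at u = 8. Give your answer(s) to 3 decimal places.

With design matrix X, XᵀX = [[134, 10]; [10, 4]] and Xᵀw = [253, 6]ᵀ.
det = 134·4 − 10² = 436.
a = (253·4 − 10·6)/436 = 238/109; b = (134·6 − 10·253)/436 = -863/218.
At u = 8: ŵ = (238/109)·(8) + (-863/218)·(1) = 2945/218.

ŵ = 13.509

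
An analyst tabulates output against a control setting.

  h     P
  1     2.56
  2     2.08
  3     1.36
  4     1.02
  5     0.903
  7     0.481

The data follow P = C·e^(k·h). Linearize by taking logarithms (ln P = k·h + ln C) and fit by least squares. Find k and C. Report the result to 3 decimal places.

With ln Pᵢ as the transformed response and hᵢ as the regressor:
Over the data: Σh = 22.0000, Σ(h)² = 104.0000, Σln P = 1.1657, Σh·ln P = -2.2270.
Normal system: [[104.0000, 22.0000]; [22.0000, 6]]·[k, ln C]ᵀ = [-2.2270, 1.1657]ᵀ.
Solving (det = 140.0000): k = -0.27863, ln C = 1.21593, so C = exp(1.21593) = 3.37344.

k = -0.279, C = 3.373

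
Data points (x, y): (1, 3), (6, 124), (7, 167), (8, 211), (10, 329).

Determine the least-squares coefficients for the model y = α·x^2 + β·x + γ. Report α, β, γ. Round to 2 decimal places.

α = 3.02, β = 2.94, γ = -2.81

Sums needed: Σx^2·x^2 = 17794, Σx^2·x = 2072, Σx^2 = 250, Σx·x = 250, Σx = 32, Σ1 = 5.
For Aᵀy: Σx^2·y = 59054, Σx·y = 6894, Σy = 834.
So AᵀA·[α, β, γ]ᵀ = Aᵀy: [[17794, 2072, 250]; [2072, 250, 32]; [250, 32, 5]]·[α, β, γ]ᵀ = [59054, 6894, 834]ᵀ.
Solving the 3×3 system (Gaussian elimination) gives α = 62225/20631, β = 60617/20631, γ = -19316/6877.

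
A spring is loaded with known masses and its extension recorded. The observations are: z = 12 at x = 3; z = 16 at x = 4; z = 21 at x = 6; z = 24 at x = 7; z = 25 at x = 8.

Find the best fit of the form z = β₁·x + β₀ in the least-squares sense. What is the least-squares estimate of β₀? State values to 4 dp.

Setting ∂/∂β₁ … = 0 gives: 174·β₁ + 28·β₀ = 594;  28·β₁ + 5·β₀ = 98.
(Σx·x = 174, Σx = 28, Σ1 = 5, Σx·z = 594, Σz = 98.)
Eliminating β₀: 5·(row 1) − 28·(row 2) gives 86·β₁ = 5·594 − 28·98 = 226, so β₁ = 113/43.
Then β₀ = (98 − 28·(113/43))/5 = 210/43.

β₀ = 4.8837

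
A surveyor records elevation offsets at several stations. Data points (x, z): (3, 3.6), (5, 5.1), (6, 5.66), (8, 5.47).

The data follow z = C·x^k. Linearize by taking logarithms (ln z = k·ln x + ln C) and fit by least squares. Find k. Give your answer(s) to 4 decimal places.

k = 0.4627

With ln zᵢ as the transformed response and ln xᵢ as the regressor:
Sums: Σln x = 6.5793, Σ(ln x)² = 11.3317, Σln z = 6.3429, Σln x·ln z = 10.6688.
Normal system: [[11.3317, 6.5793]; [6.5793, 4]]·[k, ln C]ᵀ = [10.6688, 6.3429]ᵀ.
Solving (det = 2.0403): k = 0.46266, ln C = 0.82473.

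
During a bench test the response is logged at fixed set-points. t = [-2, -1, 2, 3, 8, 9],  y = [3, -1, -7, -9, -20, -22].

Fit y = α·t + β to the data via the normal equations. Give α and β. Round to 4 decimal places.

Forming AᵀA = [[163, 19]; [19, 6]] and Aᵀy = [-404, -56]ᵀ gives AᵀA·[α, β]ᵀ = Aᵀy.
Eliminating β: 6·(row 1) − 19·(row 2) gives 617·α = 6·(-404) − 19·(-56) = -1360, so α = -1360/617.
Then β = ((-56) − 19·(-1360/617))/6 = -1452/617.

α = -2.2042, β = -2.3533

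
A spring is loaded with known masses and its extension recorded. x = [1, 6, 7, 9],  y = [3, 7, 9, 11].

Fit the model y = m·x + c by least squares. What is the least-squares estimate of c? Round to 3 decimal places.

c = 1.791

The normal system AᵀA·[m, c]ᵀ = Aᵀy is [[167, 23]; [23, 4]]·[m, c]ᵀ = [207, 30]ᵀ.
det = 167·4 − 23² = 139.
m = (207·4 − 23·30)/139 = 138/139; c = (167·30 − 23·207)/139 = 249/139.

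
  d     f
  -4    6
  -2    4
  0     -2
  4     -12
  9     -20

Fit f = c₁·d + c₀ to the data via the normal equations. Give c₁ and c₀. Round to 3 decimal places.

c₁ = -2.112, c₀ = -1.843

Compute the Gram sums: Σd·d = 117, Σd = 7, Σ1 = 5.
Right-hand side: Σd·f = -260, Σf = -24.
Δ = 117·5 − 7² = 536.
c₁ = ((-260)·5 − 7·(-24))/536 = -283/134; c₀ = (117·(-24) − 7·(-260))/536 = -247/134.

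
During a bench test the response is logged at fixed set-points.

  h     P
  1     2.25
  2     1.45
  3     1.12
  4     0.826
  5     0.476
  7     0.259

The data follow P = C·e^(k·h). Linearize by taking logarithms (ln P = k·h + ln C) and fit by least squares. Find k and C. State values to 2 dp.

Taking logs, ln P = k·h + ln C, so regress ln P on h.
Σh = 22.0000, Σ(h)² = 104.0000, Σln P = -0.9886, Σh·ln P = -12.0388.
Equations: 104.0000·k + 22.0000·ln C = -12.0388;  22.0000·k + 6·ln C = -0.9886.
Δ = 104.0000·6 − (22.0000)² = 140.0000; k = (-12.0388·6 − 22.0000·-0.9886)/140.0000 = -0.36060, ln C = (104.0000·-0.9886 − 22.0000·-12.0388)/140.0000 = 1.15742, so C = exp(1.15742) = 3.18170.

k = -0.36, C = 3.18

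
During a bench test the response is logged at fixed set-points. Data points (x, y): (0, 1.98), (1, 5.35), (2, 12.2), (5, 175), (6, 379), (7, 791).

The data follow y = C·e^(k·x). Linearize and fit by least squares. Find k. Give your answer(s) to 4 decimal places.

Linearized form: ln y = k·x + ln C. From the 6 transformed points,
AᵀA = [[115.0000, 21.0000]; [21.0000, 6]], rhs = [114.8422, 22.6372]ᵀ  (here Σx = 21.0000, Σ(x)² = 115.0000, Σln y = 22.6372, Σx·ln y = 114.8422).
Slope k = (n·Σx·ln y − Σx·Σln y)/(n·Σ(x)² − (Σx)²) = (6·114.8422 − 21.0000·22.6372)/249.0000 = 0.85812; ln C = (Σln y − k·Σx)/n = 0.76947.

k = 0.8581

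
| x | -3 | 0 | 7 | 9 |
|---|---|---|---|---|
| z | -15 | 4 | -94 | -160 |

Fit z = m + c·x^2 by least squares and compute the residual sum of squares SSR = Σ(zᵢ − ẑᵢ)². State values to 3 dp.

SSR = 1.692

Compute the Gram sums: Σ1 = 4, Σx^2 = 139, Σx^2·x^2 = 9043.
Moment sums: Σz = -265, Σx^2·z = -17701.
Normal equations: [[4, 139]; [139, 9043]]·[m, c]ᵀ = [-265, -17701]ᵀ.
Determinant 4·9043 − 139² = 16851.
m = ((-265)·9043 − 139·(-17701))/16851 = 21348/5617; c = (4·(-17701) − 139·(-265))/16851 = -11323/5617.
Residuals: -3696/5617, 1120/5617, 5481/5617, -2905/5617; SSR = 9506/5617.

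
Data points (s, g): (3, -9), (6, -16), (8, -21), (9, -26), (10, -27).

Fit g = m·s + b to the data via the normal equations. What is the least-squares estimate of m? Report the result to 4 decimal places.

Compute the Gram sums: Σs·s = 290, Σs = 36, Σ1 = 5.
Right-hand side: Σs·g = -795, Σg = -99.
det = 290·5 − 36² = 154.
m = ((-795)·5 − 36·(-99))/154 = -411/154; b = (290·(-99) − 36·(-795))/154 = -45/77.

m = -2.6688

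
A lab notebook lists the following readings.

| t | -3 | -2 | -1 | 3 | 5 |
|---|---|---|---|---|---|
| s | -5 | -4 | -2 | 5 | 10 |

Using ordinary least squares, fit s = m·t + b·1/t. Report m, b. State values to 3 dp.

The normal equations are: 48·m + 5·b = 90;  5·m + (1361/900)·b = 28/3.
(Σt·t = 48, Σt·1/t = 5, Σ1/t·1/t = 1361/900, Σt·s = 90, Σ1/t·s = 28/3.)
Δ = 48·(1361/900) − 5² = 3569/75.
m = (90·(1361/900) − 5·(28/3))/(3569/75) = 13415/7138; b = (48·(28/3) − 5·90)/(3569/75) = -150/3569.

m = 1.879, b = -0.042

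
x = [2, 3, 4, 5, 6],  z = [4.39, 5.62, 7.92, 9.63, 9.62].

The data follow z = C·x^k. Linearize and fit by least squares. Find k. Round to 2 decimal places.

Linearized form: ln z = k·ln x + ln C. From the 5 transformed points,
Σln x = 6.5793, Σ(ln x)² = 9.4099, Σln z = 9.8038, Σln x·ln z = 13.4922.
Normal system: [[9.4099, 6.5793]; [6.5793, 5]]·[k, ln C]ᵀ = [13.4922, 9.8038]ᵀ.
Δ = 9.4099·5 − (6.5793)² = 3.7630; k = (13.4922·5 − 6.5793·9.8038)/3.7630 = 0.78647, ln C = (9.4099·9.8038 − 6.5793·13.4922)/3.7630 = 0.92588.

k = 0.79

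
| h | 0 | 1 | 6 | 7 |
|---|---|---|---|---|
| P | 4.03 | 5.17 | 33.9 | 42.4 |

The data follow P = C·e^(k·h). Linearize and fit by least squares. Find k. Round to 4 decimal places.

Linearized form: ln P = k·h + ln C. From the 4 transformed points,
Σh = 14.0000, Σ(h)² = 86.0000, Σln P = 10.3072, Σh·ln P = 49.0134.
Normal system: [[86.0000, 14.0000]; [14.0000, 4]]·[k, ln C]ᵀ = [49.0134, 10.3072]ᵀ.
Solving (det = 148.0000): k = 0.34968, ln C = 1.35292.

k = 0.3497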